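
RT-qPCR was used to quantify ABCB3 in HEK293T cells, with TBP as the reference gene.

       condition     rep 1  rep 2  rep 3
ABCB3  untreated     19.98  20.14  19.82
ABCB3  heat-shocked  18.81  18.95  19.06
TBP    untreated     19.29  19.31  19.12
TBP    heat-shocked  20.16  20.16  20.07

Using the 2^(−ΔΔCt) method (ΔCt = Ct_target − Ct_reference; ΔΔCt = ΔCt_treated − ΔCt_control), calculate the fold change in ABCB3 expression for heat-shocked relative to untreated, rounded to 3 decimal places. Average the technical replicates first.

3.811

Mean Ct: ABCB3 untreated 19.980; ABCB3 heat-shocked 18.940; TBP untreated 19.240; TBP heat-shocked 20.130
ΔCt(untreated) = 19.980 − 19.240 = 0.740
ΔCt(heat-shocked) = 18.940 − 20.130 = -1.190
ΔΔCt = -1.190 − 0.740 = -1.930
Fold change = 2^(−(-1.930)) = 2^1.930 = 3.8106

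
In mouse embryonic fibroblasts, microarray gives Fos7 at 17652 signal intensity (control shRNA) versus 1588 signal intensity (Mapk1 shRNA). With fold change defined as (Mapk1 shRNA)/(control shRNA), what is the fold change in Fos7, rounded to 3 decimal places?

0.090

Fold change = 1588 / 17652 = 0.0900
Fos7 is downregulated.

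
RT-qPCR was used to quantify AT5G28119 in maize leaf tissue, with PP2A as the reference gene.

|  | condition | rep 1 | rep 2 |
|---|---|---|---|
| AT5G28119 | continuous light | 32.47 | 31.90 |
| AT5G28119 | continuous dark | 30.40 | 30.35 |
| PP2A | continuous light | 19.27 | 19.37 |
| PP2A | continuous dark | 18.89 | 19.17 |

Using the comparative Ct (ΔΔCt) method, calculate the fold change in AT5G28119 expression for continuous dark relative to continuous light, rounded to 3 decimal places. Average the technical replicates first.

2.868

Mean Ct: AT5G28119 continuous light 32.185; AT5G28119 continuous dark 30.375; PP2A continuous light 19.320; PP2A continuous dark 19.030
ΔCt(continuous light) = 32.185 − 19.320 = 12.865
ΔCt(continuous dark) = 30.375 − 19.030 = 11.345
ΔΔCt = 11.345 − 12.865 = -1.520
Fold change = 2^(−(-1.520)) = 2^1.520 = 2.8679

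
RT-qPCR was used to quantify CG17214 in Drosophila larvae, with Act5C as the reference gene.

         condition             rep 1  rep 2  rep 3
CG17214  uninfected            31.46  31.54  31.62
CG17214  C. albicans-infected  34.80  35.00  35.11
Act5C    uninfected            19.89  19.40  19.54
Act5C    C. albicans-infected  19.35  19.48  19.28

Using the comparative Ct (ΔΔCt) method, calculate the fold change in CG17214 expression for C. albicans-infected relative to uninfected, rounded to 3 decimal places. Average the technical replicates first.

0.079

Mean Ct: CG17214 uninfected 31.540; CG17214 C. albicans-infected 34.970; Act5C uninfected 19.610; Act5C C. albicans-infected 19.370
ΔCt(uninfected) = 31.540 − 19.610 = 11.930
ΔCt(C. albicans-infected) = 34.970 − 19.370 = 15.600
ΔΔCt = 15.600 − 11.930 = 3.670
Fold change = 2^(−3.670) = 0.0786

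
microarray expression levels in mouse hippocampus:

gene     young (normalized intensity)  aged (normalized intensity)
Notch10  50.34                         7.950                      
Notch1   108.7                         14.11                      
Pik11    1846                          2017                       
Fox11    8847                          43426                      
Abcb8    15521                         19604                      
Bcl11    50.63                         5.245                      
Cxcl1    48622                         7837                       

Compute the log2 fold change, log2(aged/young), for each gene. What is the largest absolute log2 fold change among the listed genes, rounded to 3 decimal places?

3.271

log2(7.950/50.34) = -2.663  (Notch10)
log2(14.11/108.7) = -2.946  (Notch1)
log2(2017/1846) = 0.128  (Pik11)
log2(43426/8847) = 2.295  (Fox11)
log2(19604/15521) = 0.337  (Abcb8)
log2(5.245/50.63) = -3.271  (Bcl11)
log2(7837/48622) = -2.633  (Cxcl1)
The largest magnitude belongs to Bcl11.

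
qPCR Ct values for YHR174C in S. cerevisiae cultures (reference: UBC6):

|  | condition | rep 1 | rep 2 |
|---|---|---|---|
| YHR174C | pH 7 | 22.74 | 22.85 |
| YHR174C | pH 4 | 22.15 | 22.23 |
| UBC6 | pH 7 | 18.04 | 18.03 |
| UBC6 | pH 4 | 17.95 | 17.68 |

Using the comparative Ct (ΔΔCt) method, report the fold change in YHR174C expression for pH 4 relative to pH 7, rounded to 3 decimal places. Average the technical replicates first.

1.306

Mean Ct: YHR174C pH 7 22.795; YHR174C pH 4 22.190; UBC6 pH 7 18.035; UBC6 pH 4 17.815
ΔCt(pH 7) = 22.795 − 18.035 = 4.760
ΔCt(pH 4) = 22.190 − 17.815 = 4.375
ΔΔCt = 4.375 − 4.760 = -0.385
Fold change = 2^(−(-0.385)) = 2^0.385 = 1.3059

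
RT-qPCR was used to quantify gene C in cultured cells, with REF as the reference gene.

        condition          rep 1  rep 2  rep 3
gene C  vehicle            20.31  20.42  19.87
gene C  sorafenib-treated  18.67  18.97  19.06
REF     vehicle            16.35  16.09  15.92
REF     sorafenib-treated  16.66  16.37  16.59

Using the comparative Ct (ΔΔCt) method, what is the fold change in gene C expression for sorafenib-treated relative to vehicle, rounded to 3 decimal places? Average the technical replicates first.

Mean Ct: gene C vehicle 20.200; gene C sorafenib-treated 18.900; REF vehicle 16.120; REF sorafenib-treated 16.540
ΔCt(vehicle) = 20.200 − 16.120 = 4.080
ΔCt(sorafenib-treated) = 18.900 − 16.540 = 2.360
ΔΔCt = 2.360 − 4.080 = -1.720
Fold change = 2^(−(-1.720)) = 2^1.720 = 3.2944

3.294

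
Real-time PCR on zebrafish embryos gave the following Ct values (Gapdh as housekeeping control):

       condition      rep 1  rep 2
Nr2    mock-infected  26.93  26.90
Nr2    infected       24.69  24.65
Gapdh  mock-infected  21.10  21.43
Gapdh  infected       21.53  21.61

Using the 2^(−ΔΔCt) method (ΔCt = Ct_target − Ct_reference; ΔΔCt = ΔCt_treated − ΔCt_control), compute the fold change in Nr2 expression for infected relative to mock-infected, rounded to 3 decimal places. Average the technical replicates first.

5.856

Mean Ct: Nr2 mock-infected 26.915; Nr2 infected 24.670; Gapdh mock-infected 21.265; Gapdh infected 21.570
ΔCt(mock-infected) = 26.915 − 21.265 = 5.650
ΔCt(infected) = 24.670 − 21.570 = 3.100
ΔΔCt = 3.100 − 5.650 = -2.550
Fold change = 2^(−(-2.550)) = 2^2.550 = 5.8563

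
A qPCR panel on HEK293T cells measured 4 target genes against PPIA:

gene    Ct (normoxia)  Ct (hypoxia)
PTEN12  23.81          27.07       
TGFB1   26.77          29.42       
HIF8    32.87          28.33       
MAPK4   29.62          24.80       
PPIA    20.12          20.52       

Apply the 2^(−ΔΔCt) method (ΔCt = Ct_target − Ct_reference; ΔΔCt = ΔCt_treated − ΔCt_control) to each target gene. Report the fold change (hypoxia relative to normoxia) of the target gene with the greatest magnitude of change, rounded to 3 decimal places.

PTEN12: ΔΔCt = (27.07−20.52) − (23.81−20.12) = 6.55 − 3.69 = 2.86; fold change = 2^-2.86 = 0.138
TGFB1: ΔΔCt = (29.42−20.52) − (26.77−20.12) = 8.90 − 6.65 = 2.25; fold change = 2^-2.25 = 0.210
HIF8: ΔΔCt = (28.33−20.52) − (32.87−20.12) = 7.81 − 12.75 = -4.94; fold change = 2^4.94 = 30.696
MAPK4: ΔΔCt = (24.80−20.52) − (29.62−20.12) = 4.28 − 9.50 = -5.22; fold change = 2^5.22 = 37.271
MAPK4 has the largest |ΔΔCt| = 5.22.

37.271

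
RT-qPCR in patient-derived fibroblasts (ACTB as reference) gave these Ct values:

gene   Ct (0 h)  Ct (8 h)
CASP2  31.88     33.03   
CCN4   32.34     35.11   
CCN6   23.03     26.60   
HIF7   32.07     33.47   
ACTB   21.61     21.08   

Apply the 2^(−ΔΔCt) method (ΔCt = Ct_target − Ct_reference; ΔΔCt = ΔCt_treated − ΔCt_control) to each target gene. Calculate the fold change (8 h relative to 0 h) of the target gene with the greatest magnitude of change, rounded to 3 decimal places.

CASP2: ΔΔCt = (33.03−21.08) − (31.88−21.61) = 11.95 − 10.27 = 1.68; fold change = 2^-1.68 = 0.312
CCN4: ΔΔCt = (35.11−21.08) − (32.34−21.61) = 14.03 − 10.73 = 3.30; fold change = 2^-3.30 = 0.102
CCN6: ΔΔCt = (26.60−21.08) − (23.03−21.61) = 5.52 − 1.42 = 4.10; fold change = 2^-4.10 = 0.058
HIF7: ΔΔCt = (33.47−21.08) − (32.07−21.61) = 12.39 − 10.46 = 1.93; fold change = 2^-1.93 = 0.262
CCN6 has the largest |ΔΔCt| = 4.10.

0.058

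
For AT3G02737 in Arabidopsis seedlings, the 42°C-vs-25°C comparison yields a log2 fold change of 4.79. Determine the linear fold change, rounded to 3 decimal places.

Fold change = 2^(4.79) = 27.6652

27.665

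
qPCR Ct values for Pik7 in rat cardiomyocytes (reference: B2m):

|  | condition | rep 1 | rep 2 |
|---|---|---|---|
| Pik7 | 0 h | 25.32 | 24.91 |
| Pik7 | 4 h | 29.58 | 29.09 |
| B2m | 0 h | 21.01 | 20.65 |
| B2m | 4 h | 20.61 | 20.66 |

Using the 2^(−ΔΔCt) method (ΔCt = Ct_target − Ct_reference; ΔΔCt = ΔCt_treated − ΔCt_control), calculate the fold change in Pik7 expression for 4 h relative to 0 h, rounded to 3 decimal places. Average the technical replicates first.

0.047

Mean Ct: Pik7 0 h 25.115; Pik7 4 h 29.335; B2m 0 h 20.830; B2m 4 h 20.635
ΔCt(0 h) = 25.115 − 20.830 = 4.285
ΔCt(4 h) = 29.335 − 20.635 = 8.700
ΔΔCt = 8.700 − 4.285 = 4.415
Fold change = 2^(−4.415) = 0.0469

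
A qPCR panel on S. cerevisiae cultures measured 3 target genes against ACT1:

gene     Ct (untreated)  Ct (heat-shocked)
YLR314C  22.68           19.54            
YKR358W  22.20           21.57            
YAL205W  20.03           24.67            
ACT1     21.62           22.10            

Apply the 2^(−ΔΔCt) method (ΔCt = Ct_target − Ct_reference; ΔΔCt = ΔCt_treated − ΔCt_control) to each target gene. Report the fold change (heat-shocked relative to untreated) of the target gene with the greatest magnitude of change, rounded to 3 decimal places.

YLR314C: ΔΔCt = (19.54−22.10) − (22.68−21.62) = -2.56 − 1.06 = -3.62; fold change = 2^3.62 = 12.295
YKR358W: ΔΔCt = (21.57−22.10) − (22.20−21.62) = -0.53 − 0.58 = -1.11; fold change = 2^1.11 = 2.158
YAL205W: ΔΔCt = (24.67−22.10) − (20.03−21.62) = 2.57 − (-1.59) = 4.16; fold change = 2^-4.16 = 0.056
YAL205W has the largest |ΔΔCt| = 4.16.

0.056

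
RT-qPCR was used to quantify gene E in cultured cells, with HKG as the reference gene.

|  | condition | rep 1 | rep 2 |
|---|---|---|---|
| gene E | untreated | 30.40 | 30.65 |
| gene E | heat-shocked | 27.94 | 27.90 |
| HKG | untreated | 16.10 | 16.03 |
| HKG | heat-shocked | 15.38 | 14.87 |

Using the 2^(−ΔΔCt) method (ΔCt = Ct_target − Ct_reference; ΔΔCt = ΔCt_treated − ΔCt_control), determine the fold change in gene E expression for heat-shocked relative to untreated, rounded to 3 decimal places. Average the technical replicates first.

Mean Ct: gene E untreated 30.525; gene E heat-shocked 27.920; HKG untreated 16.065; HKG heat-shocked 15.125
ΔCt(untreated) = 30.525 − 16.065 = 14.460
ΔCt(heat-shocked) = 27.920 − 15.125 = 12.795
ΔΔCt = 12.795 − 14.460 = -1.665
Fold change = 2^(−(-1.665)) = 2^1.665 = 3.1711

3.171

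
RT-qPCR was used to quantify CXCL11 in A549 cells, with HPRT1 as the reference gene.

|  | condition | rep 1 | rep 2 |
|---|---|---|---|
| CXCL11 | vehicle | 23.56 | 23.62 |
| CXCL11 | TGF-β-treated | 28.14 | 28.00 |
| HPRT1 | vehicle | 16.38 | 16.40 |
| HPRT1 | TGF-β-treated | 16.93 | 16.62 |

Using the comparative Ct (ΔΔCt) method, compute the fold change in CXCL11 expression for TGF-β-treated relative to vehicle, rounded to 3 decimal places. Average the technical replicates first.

0.059

Mean Ct: CXCL11 vehicle 23.590; CXCL11 TGF-β-treated 28.070; HPRT1 vehicle 16.390; HPRT1 TGF-β-treated 16.775
ΔCt(vehicle) = 23.590 − 16.390 = 7.200
ΔCt(TGF-β-treated) = 28.070 − 16.775 = 11.295
ΔΔCt = 11.295 − 7.200 = 4.095
Fold change = 2^(−4.095) = 0.0585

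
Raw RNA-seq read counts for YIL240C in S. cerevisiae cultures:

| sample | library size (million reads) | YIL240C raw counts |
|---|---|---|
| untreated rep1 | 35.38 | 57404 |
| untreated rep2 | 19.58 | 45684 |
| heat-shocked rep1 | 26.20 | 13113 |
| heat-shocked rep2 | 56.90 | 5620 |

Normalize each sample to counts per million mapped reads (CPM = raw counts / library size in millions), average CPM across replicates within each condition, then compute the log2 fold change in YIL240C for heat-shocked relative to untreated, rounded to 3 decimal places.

-2.723

CPM(untreated rep1) = 57404 / 35.38 = 1622.4986
CPM(untreated rep2) = 45684 / 19.58 = 2333.1971
CPM(heat-shocked rep1) = 13113 / 26.20 = 500.4962
CPM(heat-shocked rep2) = 5620 / 56.90 = 98.7698
mean CPM(untreated) = 1977.8479; mean CPM(heat-shocked) = 299.6330
Fold change = 299.6330 / 1977.8479 = 0.15149
log2(0.15149) = -2.7227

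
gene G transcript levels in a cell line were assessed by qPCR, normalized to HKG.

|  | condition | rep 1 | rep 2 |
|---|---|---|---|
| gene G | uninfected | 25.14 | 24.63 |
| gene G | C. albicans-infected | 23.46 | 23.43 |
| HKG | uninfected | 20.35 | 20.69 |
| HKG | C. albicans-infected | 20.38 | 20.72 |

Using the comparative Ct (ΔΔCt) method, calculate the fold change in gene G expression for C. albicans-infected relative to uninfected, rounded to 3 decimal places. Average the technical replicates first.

2.770

Mean Ct: gene G uninfected 24.885; gene G C. albicans-infected 23.445; HKG uninfected 20.520; HKG C. albicans-infected 20.550
ΔCt(uninfected) = 24.885 − 20.520 = 4.365
ΔCt(C. albicans-infected) = 23.445 − 20.550 = 2.895
ΔΔCt = 2.895 − 4.365 = -1.470
Fold change = 2^(−(-1.470)) = 2^1.470 = 2.7702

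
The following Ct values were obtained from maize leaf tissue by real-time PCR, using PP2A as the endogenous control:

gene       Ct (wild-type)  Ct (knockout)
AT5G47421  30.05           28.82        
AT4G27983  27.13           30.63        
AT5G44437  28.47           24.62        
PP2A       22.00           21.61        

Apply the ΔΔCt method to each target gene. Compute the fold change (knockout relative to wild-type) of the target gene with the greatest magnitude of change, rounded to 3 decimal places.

0.067

AT5G47421: ΔΔCt = (28.82−21.61) − (30.05−22.00) = 7.21 − 8.05 = -0.84; fold change = 2^0.84 = 1.790
AT4G27983: ΔΔCt = (30.63−21.61) − (27.13−22.00) = 9.02 − 5.13 = 3.89; fold change = 2^-3.89 = 0.067
AT5G44437: ΔΔCt = (24.62−21.61) − (28.47−22.00) = 3.01 − 6.47 = -3.46; fold change = 2^3.46 = 11.004
AT4G27983 has the largest |ΔΔCt| = 3.89.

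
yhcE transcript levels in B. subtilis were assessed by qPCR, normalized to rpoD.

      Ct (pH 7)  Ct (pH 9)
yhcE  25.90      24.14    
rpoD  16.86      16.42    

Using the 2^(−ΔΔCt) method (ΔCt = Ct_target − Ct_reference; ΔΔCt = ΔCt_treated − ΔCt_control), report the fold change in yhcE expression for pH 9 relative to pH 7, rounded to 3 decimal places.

2.497

ΔCt(pH 7) = 25.900 − 16.860 = 9.040
ΔCt(pH 9) = 24.140 − 16.420 = 7.720
ΔΔCt = 7.720 − 9.040 = -1.320
Fold change = 2^(−(-1.320)) = 2^1.320 = 2.4967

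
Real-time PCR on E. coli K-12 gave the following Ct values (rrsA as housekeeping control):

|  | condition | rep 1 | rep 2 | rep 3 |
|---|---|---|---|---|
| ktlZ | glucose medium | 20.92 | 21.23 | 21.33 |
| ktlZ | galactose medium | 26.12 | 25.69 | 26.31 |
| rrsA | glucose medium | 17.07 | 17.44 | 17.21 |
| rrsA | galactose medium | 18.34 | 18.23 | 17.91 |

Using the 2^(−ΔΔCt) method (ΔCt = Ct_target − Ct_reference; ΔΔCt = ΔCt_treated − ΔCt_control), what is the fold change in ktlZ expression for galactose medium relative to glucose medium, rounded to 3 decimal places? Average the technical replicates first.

Mean Ct: ktlZ glucose medium 21.160; ktlZ galactose medium 26.040; rrsA glucose medium 17.240; rrsA galactose medium 18.160
ΔCt(glucose medium) = 21.160 − 17.240 = 3.920
ΔCt(galactose medium) = 26.040 − 18.160 = 7.880
ΔΔCt = 7.880 − 3.920 = 3.960
Fold change = 2^(−3.960) = 0.0643

0.064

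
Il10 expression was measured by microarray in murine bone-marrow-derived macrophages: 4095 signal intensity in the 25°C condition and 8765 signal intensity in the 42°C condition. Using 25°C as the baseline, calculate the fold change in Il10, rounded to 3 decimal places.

2.140

Fold change = 8765 / 4095 = 2.1404
Il10 is upregulated.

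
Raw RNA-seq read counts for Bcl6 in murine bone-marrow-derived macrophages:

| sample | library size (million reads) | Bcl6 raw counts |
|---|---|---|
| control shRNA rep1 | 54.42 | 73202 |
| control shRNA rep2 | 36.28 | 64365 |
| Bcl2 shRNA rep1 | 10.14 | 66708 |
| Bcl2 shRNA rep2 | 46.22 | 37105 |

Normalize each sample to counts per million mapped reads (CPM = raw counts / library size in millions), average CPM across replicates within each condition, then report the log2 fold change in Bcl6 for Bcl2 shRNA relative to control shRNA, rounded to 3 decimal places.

CPM(control shRNA rep1) = 73202 / 54.42 = 1345.1305
CPM(control shRNA rep2) = 64365 / 36.28 = 1774.1180
CPM(Bcl2 shRNA rep1) = 66708 / 10.14 = 6578.6982
CPM(Bcl2 shRNA rep2) = 37105 / 46.22 = 802.7910
mean CPM(control shRNA) = 1559.6242; mean CPM(Bcl2 shRNA) = 3690.7446
Fold change = 3690.7446 / 1559.6242 = 2.36643
log2(2.36643) = 1.2427

1.243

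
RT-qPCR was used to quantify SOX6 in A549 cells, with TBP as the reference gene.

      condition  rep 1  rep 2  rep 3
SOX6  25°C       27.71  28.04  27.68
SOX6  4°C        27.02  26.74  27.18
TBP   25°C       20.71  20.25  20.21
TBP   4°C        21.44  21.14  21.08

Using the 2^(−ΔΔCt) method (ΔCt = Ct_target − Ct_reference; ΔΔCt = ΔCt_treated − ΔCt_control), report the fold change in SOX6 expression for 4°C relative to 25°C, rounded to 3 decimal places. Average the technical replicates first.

Mean Ct: SOX6 25°C 27.810; SOX6 4°C 26.980; TBP 25°C 20.390; TBP 4°C 21.220
ΔCt(25°C) = 27.810 − 20.390 = 7.420
ΔCt(4°C) = 26.980 − 21.220 = 5.760
ΔΔCt = 5.760 − 7.420 = -1.660
Fold change = 2^(−(-1.660)) = 2^1.660 = 3.1602

3.160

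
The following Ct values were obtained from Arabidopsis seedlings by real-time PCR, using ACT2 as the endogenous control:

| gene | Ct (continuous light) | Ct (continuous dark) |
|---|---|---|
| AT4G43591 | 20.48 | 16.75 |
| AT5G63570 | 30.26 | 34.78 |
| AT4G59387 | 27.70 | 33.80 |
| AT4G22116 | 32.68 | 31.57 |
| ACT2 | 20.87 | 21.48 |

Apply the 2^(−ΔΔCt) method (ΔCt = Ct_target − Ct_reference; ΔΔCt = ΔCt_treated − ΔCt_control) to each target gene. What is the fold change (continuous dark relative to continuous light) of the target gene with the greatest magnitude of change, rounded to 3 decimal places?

0.022

AT4G43591: ΔΔCt = (16.75−21.48) − (20.48−20.87) = -4.73 − (-0.39) = -4.34; fold change = 2^4.34 = 20.252
AT5G63570: ΔΔCt = (34.78−21.48) − (30.26−20.87) = 13.30 − 9.39 = 3.91; fold change = 2^-3.91 = 0.067
AT4G59387: ΔΔCt = (33.80−21.48) − (27.70−20.87) = 12.32 − 6.83 = 5.49; fold change = 2^-5.49 = 0.022
AT4G22116: ΔΔCt = (31.57−21.48) − (32.68−20.87) = 10.09 − 11.81 = -1.72; fold change = 2^1.72 = 3.294
AT4G59387 has the largest |ΔΔCt| = 5.49.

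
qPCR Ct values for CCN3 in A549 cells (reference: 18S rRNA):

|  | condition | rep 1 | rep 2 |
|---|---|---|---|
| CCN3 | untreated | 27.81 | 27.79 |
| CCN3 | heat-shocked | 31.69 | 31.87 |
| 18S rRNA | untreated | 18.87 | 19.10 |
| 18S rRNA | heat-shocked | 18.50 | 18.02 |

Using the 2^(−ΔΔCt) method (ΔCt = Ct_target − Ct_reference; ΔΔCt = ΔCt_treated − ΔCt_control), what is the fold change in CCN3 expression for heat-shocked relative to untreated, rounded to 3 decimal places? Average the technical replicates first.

Mean Ct: CCN3 untreated 27.800; CCN3 heat-shocked 31.780; 18S rRNA untreated 18.985; 18S rRNA heat-shocked 18.260
ΔCt(untreated) = 27.800 − 18.985 = 8.815
ΔCt(heat-shocked) = 31.780 − 18.260 = 13.520
ΔΔCt = 13.520 − 8.815 = 4.705
Fold change = 2^(−4.705) = 0.0383

0.038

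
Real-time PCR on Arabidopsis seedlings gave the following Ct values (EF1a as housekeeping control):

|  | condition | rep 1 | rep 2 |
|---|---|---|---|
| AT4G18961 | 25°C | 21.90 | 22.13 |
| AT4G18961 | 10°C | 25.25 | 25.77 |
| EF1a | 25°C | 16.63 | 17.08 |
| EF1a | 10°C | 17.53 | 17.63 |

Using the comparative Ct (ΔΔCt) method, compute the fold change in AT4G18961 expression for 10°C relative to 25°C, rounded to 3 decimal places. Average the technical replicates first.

0.147

Mean Ct: AT4G18961 25°C 22.015; AT4G18961 10°C 25.510; EF1a 25°C 16.855; EF1a 10°C 17.580
ΔCt(25°C) = 22.015 − 16.855 = 5.160
ΔCt(10°C) = 25.510 − 17.580 = 7.930
ΔΔCt = 7.930 − 5.160 = 2.770
Fold change = 2^(−2.770) = 0.1466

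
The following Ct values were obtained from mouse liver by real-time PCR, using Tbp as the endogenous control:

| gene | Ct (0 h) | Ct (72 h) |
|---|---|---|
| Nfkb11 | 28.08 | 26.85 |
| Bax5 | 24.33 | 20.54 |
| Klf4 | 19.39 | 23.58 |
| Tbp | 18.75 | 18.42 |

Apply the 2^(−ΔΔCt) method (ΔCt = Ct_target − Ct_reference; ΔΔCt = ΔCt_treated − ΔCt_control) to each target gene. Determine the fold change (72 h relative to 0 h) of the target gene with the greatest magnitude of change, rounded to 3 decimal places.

Nfkb11: ΔΔCt = (26.85−18.42) − (28.08−18.75) = 8.43 − 9.33 = -0.90; fold change = 2^0.90 = 1.866
Bax5: ΔΔCt = (20.54−18.42) − (24.33−18.75) = 2.12 − 5.58 = -3.46; fold change = 2^3.46 = 11.004
Klf4: ΔΔCt = (23.58−18.42) − (19.39−18.75) = 5.16 − 0.64 = 4.52; fold change = 2^-4.52 = 0.044
Klf4 has the largest |ΔΔCt| = 4.52.

0.044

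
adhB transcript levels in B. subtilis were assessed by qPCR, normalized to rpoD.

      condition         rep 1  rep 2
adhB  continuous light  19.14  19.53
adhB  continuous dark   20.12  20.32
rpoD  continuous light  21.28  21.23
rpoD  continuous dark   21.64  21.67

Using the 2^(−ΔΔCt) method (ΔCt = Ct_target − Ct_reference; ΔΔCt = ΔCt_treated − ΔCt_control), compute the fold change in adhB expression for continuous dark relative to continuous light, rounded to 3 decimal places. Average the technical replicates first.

Mean Ct: adhB continuous light 19.335; adhB continuous dark 20.220; rpoD continuous light 21.255; rpoD continuous dark 21.655
ΔCt(continuous light) = 19.335 − 21.255 = -1.920
ΔCt(continuous dark) = 20.220 − 21.655 = -1.435
ΔΔCt = -1.435 − (-1.920) = 0.485
Fold change = 2^(−0.485) = 0.7145

0.714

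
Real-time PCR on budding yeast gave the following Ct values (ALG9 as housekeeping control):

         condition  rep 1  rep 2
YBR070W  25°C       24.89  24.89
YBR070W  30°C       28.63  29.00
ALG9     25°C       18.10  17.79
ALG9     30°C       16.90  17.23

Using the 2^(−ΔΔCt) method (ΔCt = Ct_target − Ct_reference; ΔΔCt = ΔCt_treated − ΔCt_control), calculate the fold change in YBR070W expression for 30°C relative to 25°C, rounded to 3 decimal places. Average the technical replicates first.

Mean Ct: YBR070W 25°C 24.890; YBR070W 30°C 28.815; ALG9 25°C 17.945; ALG9 30°C 17.065
ΔCt(25°C) = 24.890 − 17.945 = 6.945
ΔCt(30°C) = 28.815 − 17.065 = 11.750
ΔΔCt = 11.750 − 6.945 = 4.805
Fold change = 2^(−4.805) = 0.0358

0.036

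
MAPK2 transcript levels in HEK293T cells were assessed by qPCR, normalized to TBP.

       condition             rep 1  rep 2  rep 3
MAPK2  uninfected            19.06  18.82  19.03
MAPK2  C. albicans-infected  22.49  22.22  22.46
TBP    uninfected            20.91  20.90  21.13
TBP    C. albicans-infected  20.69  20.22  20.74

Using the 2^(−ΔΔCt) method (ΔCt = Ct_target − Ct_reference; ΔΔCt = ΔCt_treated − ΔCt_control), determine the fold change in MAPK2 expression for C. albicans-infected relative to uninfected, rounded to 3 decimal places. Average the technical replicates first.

Mean Ct: MAPK2 uninfected 18.970; MAPK2 C. albicans-infected 22.390; TBP uninfected 20.980; TBP C. albicans-infected 20.550
ΔCt(uninfected) = 18.970 − 20.980 = -2.010
ΔCt(C. albicans-infected) = 22.390 − 20.550 = 1.840
ΔΔCt = 1.840 − (-2.010) = 3.850
Fold change = 2^(−3.850) = 0.0693

0.069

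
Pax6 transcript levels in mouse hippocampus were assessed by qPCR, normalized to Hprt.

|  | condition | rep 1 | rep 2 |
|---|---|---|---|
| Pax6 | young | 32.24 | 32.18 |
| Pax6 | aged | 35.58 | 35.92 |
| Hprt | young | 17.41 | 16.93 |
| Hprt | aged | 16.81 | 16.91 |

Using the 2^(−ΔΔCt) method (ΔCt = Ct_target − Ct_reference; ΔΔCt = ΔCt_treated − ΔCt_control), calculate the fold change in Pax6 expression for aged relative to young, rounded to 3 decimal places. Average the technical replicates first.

Mean Ct: Pax6 young 32.210; Pax6 aged 35.750; Hprt young 17.170; Hprt aged 16.860
ΔCt(young) = 32.210 − 17.170 = 15.040
ΔCt(aged) = 35.750 − 16.860 = 18.890
ΔΔCt = 18.890 − 15.040 = 3.850
Fold change = 2^(−3.850) = 0.0693

0.069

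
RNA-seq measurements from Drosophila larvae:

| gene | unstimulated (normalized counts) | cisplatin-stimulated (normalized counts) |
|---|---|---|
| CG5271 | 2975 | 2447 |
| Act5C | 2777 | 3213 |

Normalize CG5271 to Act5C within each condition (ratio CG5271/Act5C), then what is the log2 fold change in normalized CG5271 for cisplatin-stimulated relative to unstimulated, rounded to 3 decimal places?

-0.492

CG5271/Act5C (unstimulated) = 2975 / 2777 = 1.0713
CG5271/Act5C (cisplatin-stimulated) = 2447 / 3213 = 0.76159
Fold change = 0.76159 / 1.0713 = 0.7109
log2(0.7109) = -0.4923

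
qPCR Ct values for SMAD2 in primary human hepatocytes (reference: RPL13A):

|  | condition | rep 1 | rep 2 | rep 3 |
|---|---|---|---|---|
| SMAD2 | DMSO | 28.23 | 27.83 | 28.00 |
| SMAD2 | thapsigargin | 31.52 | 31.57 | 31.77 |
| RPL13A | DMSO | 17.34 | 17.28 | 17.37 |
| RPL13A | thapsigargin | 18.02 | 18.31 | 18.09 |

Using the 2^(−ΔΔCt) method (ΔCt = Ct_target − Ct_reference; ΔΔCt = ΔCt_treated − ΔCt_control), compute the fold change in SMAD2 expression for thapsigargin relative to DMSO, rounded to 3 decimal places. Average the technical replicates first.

Mean Ct: SMAD2 DMSO 28.020; SMAD2 thapsigargin 31.620; RPL13A DMSO 17.330; RPL13A thapsigargin 18.140
ΔCt(DMSO) = 28.020 − 17.330 = 10.690
ΔCt(thapsigargin) = 31.620 − 18.140 = 13.480
ΔΔCt = 13.480 − 10.690 = 2.790
Fold change = 2^(−2.790) = 0.1446

0.145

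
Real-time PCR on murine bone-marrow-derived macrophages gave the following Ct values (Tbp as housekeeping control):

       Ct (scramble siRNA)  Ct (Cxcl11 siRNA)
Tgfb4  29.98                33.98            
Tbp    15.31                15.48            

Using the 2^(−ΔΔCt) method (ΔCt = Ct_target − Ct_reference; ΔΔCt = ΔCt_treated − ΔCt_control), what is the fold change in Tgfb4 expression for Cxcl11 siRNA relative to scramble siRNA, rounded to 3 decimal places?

0.070

ΔCt(scramble siRNA) = 29.980 − 15.310 = 14.670
ΔCt(Cxcl11 siRNA) = 33.980 − 15.480 = 18.500
ΔΔCt = 18.500 − 14.670 = 3.830
Fold change = 2^(−3.830) = 0.0703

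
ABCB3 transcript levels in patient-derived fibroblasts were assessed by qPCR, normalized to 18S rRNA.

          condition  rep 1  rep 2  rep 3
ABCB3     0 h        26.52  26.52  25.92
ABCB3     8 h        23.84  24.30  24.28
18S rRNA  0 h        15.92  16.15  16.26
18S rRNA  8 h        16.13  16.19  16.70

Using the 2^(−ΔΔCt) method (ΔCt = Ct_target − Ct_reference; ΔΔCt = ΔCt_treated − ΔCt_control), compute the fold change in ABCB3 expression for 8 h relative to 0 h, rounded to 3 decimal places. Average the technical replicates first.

Mean Ct: ABCB3 0 h 26.320; ABCB3 8 h 24.140; 18S rRNA 0 h 16.110; 18S rRNA 8 h 16.340
ΔCt(0 h) = 26.320 − 16.110 = 10.210
ΔCt(8 h) = 24.140 − 16.340 = 7.800
ΔΔCt = 7.800 − 10.210 = -2.410
Fold change = 2^(−(-2.410)) = 2^2.410 = 5.3147

5.315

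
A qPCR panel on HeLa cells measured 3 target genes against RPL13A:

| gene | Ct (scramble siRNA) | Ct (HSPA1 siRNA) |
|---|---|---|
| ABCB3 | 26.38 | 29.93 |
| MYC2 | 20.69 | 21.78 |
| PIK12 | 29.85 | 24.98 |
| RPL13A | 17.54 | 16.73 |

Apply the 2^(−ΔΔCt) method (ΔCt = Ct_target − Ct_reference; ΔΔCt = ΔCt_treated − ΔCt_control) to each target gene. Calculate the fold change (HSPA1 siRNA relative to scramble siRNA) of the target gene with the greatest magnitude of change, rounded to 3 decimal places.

0.049

ABCB3: ΔΔCt = (29.93−16.73) − (26.38−17.54) = 13.20 − 8.84 = 4.36; fold change = 2^-4.36 = 0.049
MYC2: ΔΔCt = (21.78−16.73) − (20.69−17.54) = 5.05 − 3.15 = 1.90; fold change = 2^-1.90 = 0.268
PIK12: ΔΔCt = (24.98−16.73) − (29.85−17.54) = 8.25 − 12.31 = -4.06; fold change = 2^4.06 = 16.679
ABCB3 has the largest |ΔΔCt| = 4.36.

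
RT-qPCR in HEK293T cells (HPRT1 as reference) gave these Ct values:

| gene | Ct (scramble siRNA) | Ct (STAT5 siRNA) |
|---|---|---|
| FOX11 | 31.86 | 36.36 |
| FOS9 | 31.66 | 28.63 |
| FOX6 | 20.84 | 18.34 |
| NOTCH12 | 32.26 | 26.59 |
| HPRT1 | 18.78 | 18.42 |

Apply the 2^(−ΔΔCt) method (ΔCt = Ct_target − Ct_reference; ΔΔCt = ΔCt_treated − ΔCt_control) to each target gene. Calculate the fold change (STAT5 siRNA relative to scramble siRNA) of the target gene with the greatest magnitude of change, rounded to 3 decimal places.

39.671

FOX11: ΔΔCt = (36.36−18.42) − (31.86−18.78) = 17.94 − 13.08 = 4.86; fold change = 2^-4.86 = 0.034
FOS9: ΔΔCt = (28.63−18.42) − (31.66−18.78) = 10.21 − 12.88 = -2.67; fold change = 2^2.67 = 6.364
FOX6: ΔΔCt = (18.34−18.42) − (20.84−18.78) = -0.08 − 2.06 = -2.14; fold change = 2^2.14 = 4.408
NOTCH12: ΔΔCt = (26.59−18.42) − (32.26−18.78) = 8.17 − 13.48 = -5.31; fold change = 2^5.31 = 39.671
NOTCH12 has the largest |ΔΔCt| = 5.31.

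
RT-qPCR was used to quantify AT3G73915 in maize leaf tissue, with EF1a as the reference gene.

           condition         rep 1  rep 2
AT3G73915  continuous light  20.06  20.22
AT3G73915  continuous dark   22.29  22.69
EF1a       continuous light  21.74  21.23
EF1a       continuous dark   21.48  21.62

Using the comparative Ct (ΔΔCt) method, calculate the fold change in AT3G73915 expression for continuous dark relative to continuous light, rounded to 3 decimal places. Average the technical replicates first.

Mean Ct: AT3G73915 continuous light 20.140; AT3G73915 continuous dark 22.490; EF1a continuous light 21.485; EF1a continuous dark 21.550
ΔCt(continuous light) = 20.140 − 21.485 = -1.345
ΔCt(continuous dark) = 22.490 − 21.550 = 0.940
ΔΔCt = 0.940 − (-1.345) = 2.285
Fold change = 2^(−2.285) = 0.2052

0.205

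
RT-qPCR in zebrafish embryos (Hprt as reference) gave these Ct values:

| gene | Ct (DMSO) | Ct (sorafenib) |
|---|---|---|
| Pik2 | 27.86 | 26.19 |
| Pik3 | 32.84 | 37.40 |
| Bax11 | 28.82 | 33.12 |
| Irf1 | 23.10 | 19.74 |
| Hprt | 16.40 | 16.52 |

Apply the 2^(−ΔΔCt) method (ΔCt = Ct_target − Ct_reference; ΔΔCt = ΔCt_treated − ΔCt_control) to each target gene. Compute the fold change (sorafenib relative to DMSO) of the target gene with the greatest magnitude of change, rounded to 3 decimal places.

Pik2: ΔΔCt = (26.19−16.52) − (27.86−16.40) = 9.67 − 11.46 = -1.79; fold change = 2^1.79 = 3.458
Pik3: ΔΔCt = (37.40−16.52) − (32.84−16.40) = 20.88 − 16.44 = 4.44; fold change = 2^-4.44 = 0.046
Bax11: ΔΔCt = (33.12−16.52) − (28.82−16.40) = 16.60 − 12.42 = 4.18; fold change = 2^-4.18 = 0.055
Irf1: ΔΔCt = (19.74−16.52) − (23.10−16.40) = 3.22 − 6.70 = -3.48; fold change = 2^3.48 = 11.158
Pik3 has the largest |ΔΔCt| = 4.44.

0.046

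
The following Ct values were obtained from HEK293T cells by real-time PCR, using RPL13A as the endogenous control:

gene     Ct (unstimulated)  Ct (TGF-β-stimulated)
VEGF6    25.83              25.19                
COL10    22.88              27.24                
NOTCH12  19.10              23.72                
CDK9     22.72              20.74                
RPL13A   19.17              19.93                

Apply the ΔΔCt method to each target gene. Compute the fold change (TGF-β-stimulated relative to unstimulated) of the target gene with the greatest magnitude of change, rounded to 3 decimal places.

VEGF6: ΔΔCt = (25.19−19.93) − (25.83−19.17) = 5.26 − 6.66 = -1.40; fold change = 2^1.40 = 2.639
COL10: ΔΔCt = (27.24−19.93) − (22.88−19.17) = 7.31 − 3.71 = 3.60; fold change = 2^-3.60 = 0.082
NOTCH12: ΔΔCt = (23.72−19.93) − (19.10−19.17) = 3.79 − (-0.07) = 3.86; fold change = 2^-3.86 = 0.069
CDK9: ΔΔCt = (20.74−19.93) − (22.72−19.17) = 0.81 − 3.55 = -2.74; fold change = 2^2.74 = 6.681
NOTCH12 has the largest |ΔΔCt| = 3.86.

0.069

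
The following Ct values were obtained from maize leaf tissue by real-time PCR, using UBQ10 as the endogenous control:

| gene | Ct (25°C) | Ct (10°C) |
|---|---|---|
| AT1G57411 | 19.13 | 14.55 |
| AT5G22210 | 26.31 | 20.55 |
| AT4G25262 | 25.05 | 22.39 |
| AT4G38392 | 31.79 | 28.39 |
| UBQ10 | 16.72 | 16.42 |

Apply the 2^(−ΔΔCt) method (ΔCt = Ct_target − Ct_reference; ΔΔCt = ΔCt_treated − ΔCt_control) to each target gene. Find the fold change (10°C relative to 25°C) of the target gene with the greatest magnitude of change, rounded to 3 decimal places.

AT1G57411: ΔΔCt = (14.55−16.42) − (19.13−16.72) = -1.87 − 2.41 = -4.28; fold change = 2^4.28 = 19.427
AT5G22210: ΔΔCt = (20.55−16.42) − (26.31−16.72) = 4.13 − 9.59 = -5.46; fold change = 2^5.46 = 44.017
AT4G25262: ΔΔCt = (22.39−16.42) − (25.05−16.72) = 5.97 − 8.33 = -2.36; fold change = 2^2.36 = 5.134
AT4G38392: ΔΔCt = (28.39−16.42) − (31.79−16.72) = 11.97 − 15.07 = -3.10; fold change = 2^3.10 = 8.574
AT5G22210 has the largest |ΔΔCt| = 5.46.

44.017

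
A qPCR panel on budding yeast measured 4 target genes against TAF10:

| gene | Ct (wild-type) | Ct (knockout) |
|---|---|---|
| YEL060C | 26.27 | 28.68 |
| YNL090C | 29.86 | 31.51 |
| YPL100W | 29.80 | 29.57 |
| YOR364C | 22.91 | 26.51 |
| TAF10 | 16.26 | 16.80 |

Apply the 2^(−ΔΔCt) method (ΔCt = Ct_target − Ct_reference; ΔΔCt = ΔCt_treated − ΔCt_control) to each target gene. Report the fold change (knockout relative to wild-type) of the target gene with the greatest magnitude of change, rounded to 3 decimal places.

YEL060C: ΔΔCt = (28.68−16.80) − (26.27−16.26) = 11.88 − 10.01 = 1.87; fold change = 2^-1.87 = 0.274
YNL090C: ΔΔCt = (31.51−16.80) − (29.86−16.26) = 14.71 − 13.60 = 1.11; fold change = 2^-1.11 = 0.463
YPL100W: ΔΔCt = (29.57−16.80) − (29.80−16.26) = 12.77 − 13.54 = -0.77; fold change = 2^0.77 = 1.705
YOR364C: ΔΔCt = (26.51−16.80) − (22.91−16.26) = 9.71 − 6.65 = 3.06; fold change = 2^-3.06 = 0.120
YOR364C has the largest |ΔΔCt| = 3.06.

0.120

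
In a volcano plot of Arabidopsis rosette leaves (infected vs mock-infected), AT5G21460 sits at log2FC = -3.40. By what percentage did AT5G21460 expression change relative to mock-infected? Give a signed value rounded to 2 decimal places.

Fold change = 2^(-3.40) = 0.0947
Percent change = (FC − 1) × 100% = (0.0947 − 1) × 100 = -90.53%

-90.53%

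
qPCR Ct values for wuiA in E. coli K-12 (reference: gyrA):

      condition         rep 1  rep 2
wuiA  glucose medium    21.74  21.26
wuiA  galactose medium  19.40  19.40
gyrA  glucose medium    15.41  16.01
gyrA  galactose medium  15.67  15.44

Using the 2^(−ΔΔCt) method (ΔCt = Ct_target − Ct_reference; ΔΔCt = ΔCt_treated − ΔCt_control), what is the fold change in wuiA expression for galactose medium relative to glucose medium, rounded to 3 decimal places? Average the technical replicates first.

3.850

Mean Ct: wuiA glucose medium 21.500; wuiA galactose medium 19.400; gyrA glucose medium 15.710; gyrA galactose medium 15.555
ΔCt(glucose medium) = 21.500 − 15.710 = 5.790
ΔCt(galactose medium) = 19.400 − 15.555 = 3.845
ΔΔCt = 3.845 − 5.790 = -1.945
Fold change = 2^(−(-1.945)) = 2^1.945 = 3.8504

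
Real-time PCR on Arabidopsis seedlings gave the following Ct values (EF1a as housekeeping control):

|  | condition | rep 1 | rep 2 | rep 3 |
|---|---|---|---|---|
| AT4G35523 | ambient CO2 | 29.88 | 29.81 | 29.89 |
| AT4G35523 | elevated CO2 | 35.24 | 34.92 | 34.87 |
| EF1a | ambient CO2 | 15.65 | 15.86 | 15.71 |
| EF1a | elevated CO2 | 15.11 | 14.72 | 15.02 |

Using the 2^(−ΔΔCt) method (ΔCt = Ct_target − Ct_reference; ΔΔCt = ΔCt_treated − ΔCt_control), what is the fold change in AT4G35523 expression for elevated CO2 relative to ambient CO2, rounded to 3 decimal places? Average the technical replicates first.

0.016

Mean Ct: AT4G35523 ambient CO2 29.860; AT4G35523 elevated CO2 35.010; EF1a ambient CO2 15.740; EF1a elevated CO2 14.950
ΔCt(ambient CO2) = 29.860 − 15.740 = 14.120
ΔCt(elevated CO2) = 35.010 − 14.950 = 20.060
ΔΔCt = 20.060 − 14.120 = 5.940
Fold change = 2^(−5.940) = 0.0163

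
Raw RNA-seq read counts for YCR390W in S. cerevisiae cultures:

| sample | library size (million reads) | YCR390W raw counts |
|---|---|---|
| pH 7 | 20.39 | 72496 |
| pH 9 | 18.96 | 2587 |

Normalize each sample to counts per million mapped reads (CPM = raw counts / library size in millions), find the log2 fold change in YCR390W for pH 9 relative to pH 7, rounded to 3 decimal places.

-4.704

CPM(pH 7) = 72496 / 20.39 = 3555.4684
CPM(pH 9) = 2587 / 18.96 = 136.4451
Fold change = 136.4451 / 3555.4684 = 0.03838
log2(0.03838) = -4.7036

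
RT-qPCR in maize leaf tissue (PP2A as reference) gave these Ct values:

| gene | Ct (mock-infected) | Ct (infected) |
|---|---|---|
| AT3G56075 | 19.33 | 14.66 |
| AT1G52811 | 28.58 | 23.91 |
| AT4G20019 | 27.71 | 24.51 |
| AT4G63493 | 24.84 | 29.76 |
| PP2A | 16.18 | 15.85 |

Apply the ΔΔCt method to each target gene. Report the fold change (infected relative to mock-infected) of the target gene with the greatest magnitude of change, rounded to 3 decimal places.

AT3G56075: ΔΔCt = (14.66−15.85) − (19.33−16.18) = -1.19 − 3.15 = -4.34; fold change = 2^4.34 = 20.252
AT1G52811: ΔΔCt = (23.91−15.85) − (28.58−16.18) = 8.06 − 12.40 = -4.34; fold change = 2^4.34 = 20.252
AT4G20019: ΔΔCt = (24.51−15.85) − (27.71−16.18) = 8.66 − 11.53 = -2.87; fold change = 2^2.87 = 7.311
AT4G63493: ΔΔCt = (29.76−15.85) − (24.84−16.18) = 13.91 − 8.66 = 5.25; fold change = 2^-5.25 = 0.026
AT4G63493 has the largest |ΔΔCt| = 5.25.

0.026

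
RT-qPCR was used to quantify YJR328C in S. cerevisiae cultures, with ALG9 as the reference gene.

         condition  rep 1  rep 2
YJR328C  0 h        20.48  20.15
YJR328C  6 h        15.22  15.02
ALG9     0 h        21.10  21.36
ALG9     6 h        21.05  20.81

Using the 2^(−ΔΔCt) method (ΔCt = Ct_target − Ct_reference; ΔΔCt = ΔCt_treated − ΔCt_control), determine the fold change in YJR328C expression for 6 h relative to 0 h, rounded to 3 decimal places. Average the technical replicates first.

29.754

Mean Ct: YJR328C 0 h 20.315; YJR328C 6 h 15.120; ALG9 0 h 21.230; ALG9 6 h 20.930
ΔCt(0 h) = 20.315 − 21.230 = -0.915
ΔCt(6 h) = 15.120 − 20.930 = -5.810
ΔΔCt = -5.810 − (-0.915) = -4.895
Fold change = 2^(−(-4.895)) = 2^4.895 = 29.7538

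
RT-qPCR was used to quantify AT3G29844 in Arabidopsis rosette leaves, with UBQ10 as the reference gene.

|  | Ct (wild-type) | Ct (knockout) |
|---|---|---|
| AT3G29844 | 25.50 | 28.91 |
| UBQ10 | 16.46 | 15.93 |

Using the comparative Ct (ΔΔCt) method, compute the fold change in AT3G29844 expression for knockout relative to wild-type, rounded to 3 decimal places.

ΔCt(wild-type) = 25.500 − 16.460 = 9.040
ΔCt(knockout) = 28.910 − 15.930 = 12.980
ΔΔCt = 12.980 − 9.040 = 3.940
Fold change = 2^(−3.940) = 0.0652

0.065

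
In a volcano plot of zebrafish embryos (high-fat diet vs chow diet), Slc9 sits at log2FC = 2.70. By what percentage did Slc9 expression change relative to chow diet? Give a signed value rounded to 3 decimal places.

549.802%

Fold change = 2^(2.70) = 6.4980
Percent change = (FC − 1) × 100% = (6.4980 − 1) × 100 = 549.802%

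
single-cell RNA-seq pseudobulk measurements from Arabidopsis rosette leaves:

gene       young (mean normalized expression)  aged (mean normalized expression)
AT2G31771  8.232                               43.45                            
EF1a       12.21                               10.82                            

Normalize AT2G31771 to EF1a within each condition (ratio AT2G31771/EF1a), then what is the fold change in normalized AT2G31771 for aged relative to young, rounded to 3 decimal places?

AT2G31771/EF1a (young) = 8.232 / 12.21 = 0.6742
AT2G31771/EF1a (aged) = 43.45 / 10.82 = 4.0157
Fold change = 4.0157 / 0.6742 = 5.9562

5.956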